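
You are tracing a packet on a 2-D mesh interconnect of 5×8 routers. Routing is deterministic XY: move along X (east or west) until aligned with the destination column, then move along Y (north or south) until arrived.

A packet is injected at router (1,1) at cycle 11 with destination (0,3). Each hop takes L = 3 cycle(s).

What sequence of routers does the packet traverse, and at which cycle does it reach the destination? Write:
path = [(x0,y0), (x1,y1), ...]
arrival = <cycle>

[0] x=1 y=1 t=11
[1] x=0 y=1 t=14 →W
[2] x=0 y=2 t=17 →N
[3] x=0 y=3 t=20 →N

path = [(1,1), (0,1), (0,2), (0,3)]
arrival = 20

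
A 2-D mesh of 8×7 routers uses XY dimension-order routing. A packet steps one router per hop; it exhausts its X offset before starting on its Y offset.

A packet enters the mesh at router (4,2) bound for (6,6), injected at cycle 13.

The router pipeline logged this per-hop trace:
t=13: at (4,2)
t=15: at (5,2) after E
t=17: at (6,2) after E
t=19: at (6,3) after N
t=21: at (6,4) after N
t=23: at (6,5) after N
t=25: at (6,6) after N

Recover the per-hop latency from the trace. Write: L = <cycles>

L = 2

Δcyc across hop 0→1: 15 − 13 = 2.
One hop costs L cycles, so L = 2.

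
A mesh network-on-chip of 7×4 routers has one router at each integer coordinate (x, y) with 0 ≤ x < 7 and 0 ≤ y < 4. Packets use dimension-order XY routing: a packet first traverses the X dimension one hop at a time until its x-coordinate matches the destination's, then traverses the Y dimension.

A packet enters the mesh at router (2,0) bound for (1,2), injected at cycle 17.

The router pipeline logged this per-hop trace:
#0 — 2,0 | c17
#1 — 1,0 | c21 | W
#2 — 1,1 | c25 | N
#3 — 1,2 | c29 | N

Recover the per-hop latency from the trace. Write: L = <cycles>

cyc[1] − cyc[0] = 21 − 17 = 4.
One hop costs L cycles, so L = 4.

L = 4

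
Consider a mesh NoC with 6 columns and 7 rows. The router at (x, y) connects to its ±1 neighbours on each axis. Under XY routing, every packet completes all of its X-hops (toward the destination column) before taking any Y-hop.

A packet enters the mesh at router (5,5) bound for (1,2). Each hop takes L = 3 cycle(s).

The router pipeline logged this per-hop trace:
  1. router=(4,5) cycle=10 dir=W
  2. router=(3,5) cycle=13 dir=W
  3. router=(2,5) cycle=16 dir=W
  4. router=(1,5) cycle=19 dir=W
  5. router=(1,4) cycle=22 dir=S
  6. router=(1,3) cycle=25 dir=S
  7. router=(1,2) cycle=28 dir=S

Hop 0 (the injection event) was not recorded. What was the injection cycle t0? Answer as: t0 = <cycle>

The first recorded entry is hop 1 at cycle 10.
Subtract one hop: t0 = 10 − 3 = 7.

t0 = 7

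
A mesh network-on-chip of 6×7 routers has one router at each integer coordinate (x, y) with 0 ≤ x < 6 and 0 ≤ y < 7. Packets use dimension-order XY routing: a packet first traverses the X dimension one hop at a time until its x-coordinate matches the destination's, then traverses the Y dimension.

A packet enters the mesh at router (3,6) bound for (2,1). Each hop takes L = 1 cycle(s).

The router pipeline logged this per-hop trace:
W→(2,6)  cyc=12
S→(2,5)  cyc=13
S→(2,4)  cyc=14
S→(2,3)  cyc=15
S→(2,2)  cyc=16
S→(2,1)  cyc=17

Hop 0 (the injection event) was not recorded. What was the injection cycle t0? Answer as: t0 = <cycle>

The first recorded entry is hop 1 at cycle 12.
Subtract one hop: t0 = 12 − 1 = 11.

t0 = 11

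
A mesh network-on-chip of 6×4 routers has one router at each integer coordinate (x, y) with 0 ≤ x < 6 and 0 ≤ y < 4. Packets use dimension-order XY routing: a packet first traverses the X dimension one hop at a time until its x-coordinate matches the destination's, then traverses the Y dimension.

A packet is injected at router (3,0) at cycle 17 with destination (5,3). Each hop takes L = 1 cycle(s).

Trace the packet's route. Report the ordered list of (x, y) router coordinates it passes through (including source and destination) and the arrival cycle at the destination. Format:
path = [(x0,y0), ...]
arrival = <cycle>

path = [(3,0), (4,0), (5,0), (5,1), (5,2), (5,3)]
arrival = 22

hop 0: (3,0) @ cyc 17
hop 1: (4,0) @ cyc 18  [E]
hop 2: (5,0) @ cyc 19  [E]
hop 3: (5,1) @ cyc 20  [N]
hop 4: (5,2) @ cyc 21  [N]
hop 5: (5,3) @ cyc 22  [N]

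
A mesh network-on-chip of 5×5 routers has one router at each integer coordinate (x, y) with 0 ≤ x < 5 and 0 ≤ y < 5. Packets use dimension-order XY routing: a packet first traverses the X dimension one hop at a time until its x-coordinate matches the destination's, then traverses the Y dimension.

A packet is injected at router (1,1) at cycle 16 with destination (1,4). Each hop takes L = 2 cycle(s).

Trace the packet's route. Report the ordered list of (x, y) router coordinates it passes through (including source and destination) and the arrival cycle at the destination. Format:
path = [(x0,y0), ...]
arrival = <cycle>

[0] x=1 y=1 t=16
[1] x=1 y=2 t=18 →N
[2] x=1 y=3 t=20 →N
[3] x=1 y=4 t=22 →N

path = [(1,1), (1,2), (1,3), (1,4)]
arrival = 22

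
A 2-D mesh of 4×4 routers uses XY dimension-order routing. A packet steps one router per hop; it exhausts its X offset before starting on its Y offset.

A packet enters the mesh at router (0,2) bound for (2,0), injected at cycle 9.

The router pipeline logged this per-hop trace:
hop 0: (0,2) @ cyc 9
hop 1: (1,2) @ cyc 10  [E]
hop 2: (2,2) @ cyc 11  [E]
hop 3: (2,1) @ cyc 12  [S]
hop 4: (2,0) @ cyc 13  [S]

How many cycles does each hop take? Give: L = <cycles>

L = 1

Between hops 0 and 1 the cycle counter advances 10 − 9 = 1.
That increment is L by definition: L = 1.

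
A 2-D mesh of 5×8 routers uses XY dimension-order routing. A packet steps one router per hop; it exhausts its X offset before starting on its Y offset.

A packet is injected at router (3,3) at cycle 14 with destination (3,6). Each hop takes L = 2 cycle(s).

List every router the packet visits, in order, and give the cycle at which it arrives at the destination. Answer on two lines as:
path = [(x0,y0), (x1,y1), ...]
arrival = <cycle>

hop 0: (3,3) @ cyc 14
hop 1: (3,4) @ cyc 16  [N]
hop 2: (3,5) @ cyc 18  [N]
hop 3: (3,6) @ cyc 20  [N]

path = [(3,3), (3,4), (3,5), (3,6)]
arrival = 20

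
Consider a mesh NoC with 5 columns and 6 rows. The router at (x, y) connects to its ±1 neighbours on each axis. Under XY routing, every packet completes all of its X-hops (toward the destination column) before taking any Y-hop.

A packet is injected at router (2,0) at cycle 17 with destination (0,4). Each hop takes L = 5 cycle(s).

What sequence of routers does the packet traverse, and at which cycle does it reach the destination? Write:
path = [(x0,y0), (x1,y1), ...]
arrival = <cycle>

hop 0: (2,0) @ cyc 17
hop 1: (1,0) @ cyc 22  [W]
hop 2: (0,0) @ cyc 27  [W]
hop 3: (0,1) @ cyc 32  [N]
hop 4: (0,2) @ cyc 37  [N]
hop 5: (0,3) @ cyc 42  [N]
hop 6: (0,4) @ cyc 47  [N]

path = [(2,0), (1,0), (0,0), (0,1), (0,2), (0,3), (0,4)]
arrival = 47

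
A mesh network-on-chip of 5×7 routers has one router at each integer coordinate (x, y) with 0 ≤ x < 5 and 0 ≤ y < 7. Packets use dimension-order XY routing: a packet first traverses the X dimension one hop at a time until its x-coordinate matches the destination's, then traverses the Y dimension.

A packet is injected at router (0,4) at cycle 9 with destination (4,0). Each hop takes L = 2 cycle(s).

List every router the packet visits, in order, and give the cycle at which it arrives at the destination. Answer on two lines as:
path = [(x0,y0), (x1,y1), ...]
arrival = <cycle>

path = [(0,4), (1,4), (2,4), (3,4), (4,4), (4,3), (4,2), (4,1), (4,0)]
arrival = 25

  0. router=(0,4) cycle=9 (inject)
  1. router=(1,4) cycle=11 dir=E
  2. router=(2,4) cycle=13 dir=E
  3. router=(3,4) cycle=15 dir=E
  4. router=(4,4) cycle=17 dir=E
  5. router=(4,3) cycle=19 dir=S
  6. router=(4,2) cycle=21 dir=S
  7. router=(4,1) cycle=23 dir=S
  8. router=(4,0) cycle=25 dir=S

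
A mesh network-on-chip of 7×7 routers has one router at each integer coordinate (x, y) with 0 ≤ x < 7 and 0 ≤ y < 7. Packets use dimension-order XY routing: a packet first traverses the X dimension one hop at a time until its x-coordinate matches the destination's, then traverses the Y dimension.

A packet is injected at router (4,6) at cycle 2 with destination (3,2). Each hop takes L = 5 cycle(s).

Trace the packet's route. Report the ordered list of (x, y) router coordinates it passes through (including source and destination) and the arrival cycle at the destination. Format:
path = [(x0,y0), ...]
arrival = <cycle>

path = [(4,6), (3,6), (3,5), (3,4), (3,3), (3,2)]
arrival = 27

src (4,6)  cyc=2
W→(3,6)  cyc=7
S→(3,5)  cyc=12
S→(3,4)  cyc=17
S→(3,3)  cyc=22
S→(3,2)  cyc=27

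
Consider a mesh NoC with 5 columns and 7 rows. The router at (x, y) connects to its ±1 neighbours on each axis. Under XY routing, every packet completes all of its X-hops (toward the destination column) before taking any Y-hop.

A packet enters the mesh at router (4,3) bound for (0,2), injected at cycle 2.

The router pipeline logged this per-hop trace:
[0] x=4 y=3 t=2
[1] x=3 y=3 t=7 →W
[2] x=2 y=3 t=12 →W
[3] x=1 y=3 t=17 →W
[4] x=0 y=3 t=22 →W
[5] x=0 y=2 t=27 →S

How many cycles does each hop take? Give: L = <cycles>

Δcyc across hop 0→1: 7 − 2 = 5.
Per-hop latency L = Δcyc = 5.

L = 5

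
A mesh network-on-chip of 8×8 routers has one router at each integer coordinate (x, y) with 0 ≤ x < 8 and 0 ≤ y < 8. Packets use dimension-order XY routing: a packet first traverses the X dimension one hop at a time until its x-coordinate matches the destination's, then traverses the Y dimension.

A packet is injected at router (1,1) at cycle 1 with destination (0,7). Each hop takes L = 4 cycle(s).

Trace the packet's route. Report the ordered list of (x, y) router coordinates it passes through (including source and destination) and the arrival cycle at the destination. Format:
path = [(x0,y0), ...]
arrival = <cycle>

path = [(1,1), (0,1), (0,2), (0,3), (0,4), (0,5), (0,6), (0,7)]
arrival = 29

t=1: at (1,1)
t=5: at (0,1) after W
t=9: at (0,2) after N
t=13: at (0,3) after N
t=17: at (0,4) after N
t=21: at (0,5) after N
t=25: at (0,6) after N
t=29: at (0,7) after N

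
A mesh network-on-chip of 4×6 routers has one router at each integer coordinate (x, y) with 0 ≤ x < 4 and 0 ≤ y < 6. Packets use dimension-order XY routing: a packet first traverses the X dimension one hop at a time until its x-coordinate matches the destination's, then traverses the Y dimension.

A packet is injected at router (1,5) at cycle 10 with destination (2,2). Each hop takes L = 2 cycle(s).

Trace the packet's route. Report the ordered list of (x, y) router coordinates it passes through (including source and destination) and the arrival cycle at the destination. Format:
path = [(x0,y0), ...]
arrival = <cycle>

path = [(1,5), (2,5), (2,4), (2,3), (2,2)]
arrival = 18

[0] x=1 y=5 t=10
[1] x=2 y=5 t=12 →E
[2] x=2 y=4 t=14 →S
[3] x=2 y=3 t=16 →S
[4] x=2 y=2 t=18 →S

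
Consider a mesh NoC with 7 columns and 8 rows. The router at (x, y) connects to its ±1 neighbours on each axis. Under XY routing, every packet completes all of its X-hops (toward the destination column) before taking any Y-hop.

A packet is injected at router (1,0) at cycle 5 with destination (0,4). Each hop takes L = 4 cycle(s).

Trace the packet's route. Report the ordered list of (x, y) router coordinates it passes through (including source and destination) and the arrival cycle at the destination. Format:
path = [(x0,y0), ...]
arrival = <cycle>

path = [(1,0), (0,0), (0,1), (0,2), (0,3), (0,4)]
arrival = 25

hop 0: (1,0) @ cyc 5
hop 1: (0,0) @ cyc 9  [W]
hop 2: (0,1) @ cyc 13  [N]
hop 3: (0,2) @ cyc 17  [N]
hop 4: (0,3) @ cyc 21  [N]
hop 5: (0,4) @ cyc 25  [N]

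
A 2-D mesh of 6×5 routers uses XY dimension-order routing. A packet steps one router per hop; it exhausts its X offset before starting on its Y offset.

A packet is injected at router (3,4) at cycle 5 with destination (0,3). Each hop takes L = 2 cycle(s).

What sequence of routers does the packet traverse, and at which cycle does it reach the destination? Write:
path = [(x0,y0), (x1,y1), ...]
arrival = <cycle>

path = [(3,4), (2,4), (1,4), (0,4), (0,3)]
arrival = 13

hop 0: (3,4) @ cyc 5
hop 1: (2,4) @ cyc 7  [W]
hop 2: (1,4) @ cyc 9  [W]
hop 3: (0,4) @ cyc 11  [W]
hop 4: (0,3) @ cyc 13  [S]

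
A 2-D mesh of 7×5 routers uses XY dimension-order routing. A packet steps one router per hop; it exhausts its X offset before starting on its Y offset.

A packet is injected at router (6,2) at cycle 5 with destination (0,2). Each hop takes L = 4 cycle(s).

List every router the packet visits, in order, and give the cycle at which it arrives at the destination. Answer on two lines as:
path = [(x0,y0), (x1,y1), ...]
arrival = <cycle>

src (6,2)  cyc=5
W→(5,2)  cyc=9
W→(4,2)  cyc=13
W→(3,2)  cyc=17
W→(2,2)  cyc=21
W→(1,2)  cyc=25
W→(0,2)  cyc=29

path = [(6,2), (5,2), (4,2), (3,2), (2,2), (1,2), (0,2)]
arrival = 29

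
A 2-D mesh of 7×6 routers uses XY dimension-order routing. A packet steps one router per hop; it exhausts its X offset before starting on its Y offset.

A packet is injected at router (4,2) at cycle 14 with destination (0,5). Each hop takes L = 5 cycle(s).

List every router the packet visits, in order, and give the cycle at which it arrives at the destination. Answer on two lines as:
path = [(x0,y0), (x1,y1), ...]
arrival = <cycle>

hop 0: (4,2) @ cyc 14
hop 1: (3,2) @ cyc 19  [W]
hop 2: (2,2) @ cyc 24  [W]
hop 3: (1,2) @ cyc 29  [W]
hop 4: (0,2) @ cyc 34  [W]
hop 5: (0,3) @ cyc 39  [N]
hop 6: (0,4) @ cyc 44  [N]
hop 7: (0,5) @ cyc 49  [N]

path = [(4,2), (3,2), (2,2), (1,2), (0,2), (0,3), (0,4), (0,5)]
arrival = 49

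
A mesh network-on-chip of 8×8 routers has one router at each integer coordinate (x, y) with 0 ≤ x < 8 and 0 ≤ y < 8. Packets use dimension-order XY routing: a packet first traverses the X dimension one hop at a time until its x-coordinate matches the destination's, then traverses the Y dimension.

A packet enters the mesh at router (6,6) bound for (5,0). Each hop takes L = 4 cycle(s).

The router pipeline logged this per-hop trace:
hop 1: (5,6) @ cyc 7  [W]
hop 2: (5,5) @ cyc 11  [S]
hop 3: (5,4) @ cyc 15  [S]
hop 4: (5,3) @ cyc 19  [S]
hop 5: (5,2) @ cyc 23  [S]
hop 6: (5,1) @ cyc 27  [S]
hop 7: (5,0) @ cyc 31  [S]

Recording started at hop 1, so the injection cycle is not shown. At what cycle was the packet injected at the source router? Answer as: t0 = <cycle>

At hop 1 the cycle is 7; in general cyc_k = t0 + kL.
So t0 = 7 − 1·4 = 3.

t0 = 3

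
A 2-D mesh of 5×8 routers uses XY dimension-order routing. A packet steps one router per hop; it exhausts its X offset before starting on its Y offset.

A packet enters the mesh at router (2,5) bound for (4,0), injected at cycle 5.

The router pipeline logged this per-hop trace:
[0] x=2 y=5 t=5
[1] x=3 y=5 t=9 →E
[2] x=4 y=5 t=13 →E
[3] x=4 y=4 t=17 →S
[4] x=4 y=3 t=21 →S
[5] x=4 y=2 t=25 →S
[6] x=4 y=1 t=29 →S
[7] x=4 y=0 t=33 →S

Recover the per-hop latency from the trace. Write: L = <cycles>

cyc[1] − cyc[0] = 9 − 5 = 4.
Each hop adds L, hence L = 4.

L = 4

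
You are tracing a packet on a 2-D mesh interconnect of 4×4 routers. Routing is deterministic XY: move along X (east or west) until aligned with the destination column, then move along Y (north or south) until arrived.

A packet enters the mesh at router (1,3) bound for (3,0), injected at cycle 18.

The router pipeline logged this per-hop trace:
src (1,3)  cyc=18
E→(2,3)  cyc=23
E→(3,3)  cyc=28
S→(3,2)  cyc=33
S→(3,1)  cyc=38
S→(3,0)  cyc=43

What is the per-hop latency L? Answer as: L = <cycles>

L = 5

Δcyc across hop 0→1: 23 − 18 = 5.
That increment is L by definition: L = 5.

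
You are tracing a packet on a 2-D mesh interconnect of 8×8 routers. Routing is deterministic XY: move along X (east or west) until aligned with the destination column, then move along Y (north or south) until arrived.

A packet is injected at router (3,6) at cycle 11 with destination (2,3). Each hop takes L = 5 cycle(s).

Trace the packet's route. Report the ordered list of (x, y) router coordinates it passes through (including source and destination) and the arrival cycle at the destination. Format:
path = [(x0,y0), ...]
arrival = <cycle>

path = [(3,6), (2,6), (2,5), (2,4), (2,3)]
arrival = 31

t=11: at (3,6)
t=16: at (2,6) after W
t=21: at (2,5) after S
t=26: at (2,4) after S
t=31: at (2,3) after S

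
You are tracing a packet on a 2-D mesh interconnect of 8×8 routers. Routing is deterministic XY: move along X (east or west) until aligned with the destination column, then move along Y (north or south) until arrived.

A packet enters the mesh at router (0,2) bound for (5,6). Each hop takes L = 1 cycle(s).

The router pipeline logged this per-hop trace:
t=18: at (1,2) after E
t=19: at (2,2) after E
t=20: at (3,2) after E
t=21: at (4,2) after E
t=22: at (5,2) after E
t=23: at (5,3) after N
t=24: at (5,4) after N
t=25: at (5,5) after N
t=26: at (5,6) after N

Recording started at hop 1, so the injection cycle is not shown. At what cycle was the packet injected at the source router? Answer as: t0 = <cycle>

cyc[1] = 18 and cyc[k] = t0 + k·L for every k.
So t0 = 18 − 1·1 = 17.

t0 = 17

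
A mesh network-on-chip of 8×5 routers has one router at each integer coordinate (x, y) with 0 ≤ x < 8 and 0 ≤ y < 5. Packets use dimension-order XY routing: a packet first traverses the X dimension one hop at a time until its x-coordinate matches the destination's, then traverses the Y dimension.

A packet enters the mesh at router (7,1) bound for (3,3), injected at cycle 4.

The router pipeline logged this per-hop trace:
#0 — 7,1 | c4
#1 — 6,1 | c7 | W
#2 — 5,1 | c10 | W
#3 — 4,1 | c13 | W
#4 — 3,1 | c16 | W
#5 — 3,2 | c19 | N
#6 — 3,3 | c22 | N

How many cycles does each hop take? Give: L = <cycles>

Δcyc across hop 0→1: 7 − 4 = 3.
Per-hop latency L = Δcyc = 3.

L = 3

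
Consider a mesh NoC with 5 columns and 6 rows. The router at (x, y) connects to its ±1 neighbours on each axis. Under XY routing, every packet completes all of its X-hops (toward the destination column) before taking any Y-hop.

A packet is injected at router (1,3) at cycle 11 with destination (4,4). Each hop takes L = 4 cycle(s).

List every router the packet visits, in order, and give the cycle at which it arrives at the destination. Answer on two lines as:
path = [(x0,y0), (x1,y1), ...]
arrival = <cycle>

path = [(1,3), (2,3), (3,3), (4,3), (4,4)]
arrival = 27

  0. router=(1,3) cycle=11 (inject)
  1. router=(2,3) cycle=15 dir=E
  2. router=(3,3) cycle=19 dir=E
  3. router=(4,3) cycle=23 dir=E
  4. router=(4,4) cycle=27 dir=N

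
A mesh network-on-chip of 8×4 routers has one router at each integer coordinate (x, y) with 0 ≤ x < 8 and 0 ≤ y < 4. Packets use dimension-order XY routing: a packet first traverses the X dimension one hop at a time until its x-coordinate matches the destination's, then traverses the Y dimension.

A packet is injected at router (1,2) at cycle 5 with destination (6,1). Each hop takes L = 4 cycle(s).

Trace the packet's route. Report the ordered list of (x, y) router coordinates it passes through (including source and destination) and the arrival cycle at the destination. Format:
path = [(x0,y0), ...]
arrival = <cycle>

path = [(1,2), (2,2), (3,2), (4,2), (5,2), (6,2), (6,1)]
arrival = 29

hop 0: (1,2) @ cyc 5
hop 1: (2,2) @ cyc 9  [E]
hop 2: (3,2) @ cyc 13  [E]
hop 3: (4,2) @ cyc 17  [E]
hop 4: (5,2) @ cyc 21  [E]
hop 5: (6,2) @ cyc 25  [E]
hop 6: (6,1) @ cyc 29  [S]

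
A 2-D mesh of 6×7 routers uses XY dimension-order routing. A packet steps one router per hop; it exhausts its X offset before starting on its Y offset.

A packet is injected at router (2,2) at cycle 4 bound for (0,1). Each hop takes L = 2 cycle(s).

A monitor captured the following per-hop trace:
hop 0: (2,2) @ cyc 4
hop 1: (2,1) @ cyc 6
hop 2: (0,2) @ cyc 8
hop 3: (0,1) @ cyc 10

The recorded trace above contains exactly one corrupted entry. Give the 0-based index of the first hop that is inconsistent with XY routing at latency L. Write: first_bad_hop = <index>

first_bad_hop = 1

[1] (+0,-1) / 2c ⇒ BAD: Y-move but x=2≠0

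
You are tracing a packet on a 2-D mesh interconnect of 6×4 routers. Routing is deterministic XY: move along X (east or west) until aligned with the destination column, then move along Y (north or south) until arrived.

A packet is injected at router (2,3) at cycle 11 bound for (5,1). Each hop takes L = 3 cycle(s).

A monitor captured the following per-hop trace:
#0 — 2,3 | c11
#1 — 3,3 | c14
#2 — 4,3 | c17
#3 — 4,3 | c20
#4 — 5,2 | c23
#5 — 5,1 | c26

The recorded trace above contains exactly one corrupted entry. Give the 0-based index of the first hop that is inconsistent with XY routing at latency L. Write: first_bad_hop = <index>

check 1→ d=(1,0) cyc+3: ok
check 2→ d=(1,0) cyc+3: ok
check 3→ d=(0,0) cyc+3: BAD: non-unit step

first_bad_hop = 3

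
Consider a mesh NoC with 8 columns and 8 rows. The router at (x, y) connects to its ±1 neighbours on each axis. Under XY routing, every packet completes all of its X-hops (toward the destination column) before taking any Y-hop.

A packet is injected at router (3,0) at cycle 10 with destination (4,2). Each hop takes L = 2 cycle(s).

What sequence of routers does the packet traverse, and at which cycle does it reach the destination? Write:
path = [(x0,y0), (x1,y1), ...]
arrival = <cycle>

path = [(3,0), (4,0), (4,1), (4,2)]
arrival = 16

src (3,0)  cyc=10
E→(4,0)  cyc=12
N→(4,1)  cyc=14
N→(4,2)  cyc=16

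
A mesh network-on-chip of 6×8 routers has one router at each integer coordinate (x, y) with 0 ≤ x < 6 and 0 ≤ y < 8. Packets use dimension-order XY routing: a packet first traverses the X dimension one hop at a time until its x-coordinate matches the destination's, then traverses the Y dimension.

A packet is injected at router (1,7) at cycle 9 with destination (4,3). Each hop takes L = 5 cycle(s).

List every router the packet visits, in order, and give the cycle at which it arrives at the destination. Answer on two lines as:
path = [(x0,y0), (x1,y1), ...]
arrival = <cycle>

hop 0: (1,7) @ cyc 9
hop 1: (2,7) @ cyc 14  [E]
hop 2: (3,7) @ cyc 19  [E]
hop 3: (4,7) @ cyc 24  [E]
hop 4: (4,6) @ cyc 29  [S]
hop 5: (4,5) @ cyc 34  [S]
hop 6: (4,4) @ cyc 39  [S]
hop 7: (4,3) @ cyc 44  [S]

path = [(1,7), (2,7), (3,7), (4,7), (4,6), (4,5), (4,4), (4,3)]
arrival = 44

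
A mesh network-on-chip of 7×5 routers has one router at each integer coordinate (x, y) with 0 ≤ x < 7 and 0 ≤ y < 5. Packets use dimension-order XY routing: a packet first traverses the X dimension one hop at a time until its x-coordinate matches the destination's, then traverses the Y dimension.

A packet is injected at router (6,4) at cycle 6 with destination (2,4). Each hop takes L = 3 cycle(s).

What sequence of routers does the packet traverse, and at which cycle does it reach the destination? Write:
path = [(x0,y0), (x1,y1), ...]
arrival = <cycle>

path = [(6,4), (5,4), (4,4), (3,4), (2,4)]
arrival = 18

[0] x=6 y=4 t=6
[1] x=5 y=4 t=9 →W
[2] x=4 y=4 t=12 →W
[3] x=3 y=4 t=15 →W
[4] x=2 y=4 t=18 →W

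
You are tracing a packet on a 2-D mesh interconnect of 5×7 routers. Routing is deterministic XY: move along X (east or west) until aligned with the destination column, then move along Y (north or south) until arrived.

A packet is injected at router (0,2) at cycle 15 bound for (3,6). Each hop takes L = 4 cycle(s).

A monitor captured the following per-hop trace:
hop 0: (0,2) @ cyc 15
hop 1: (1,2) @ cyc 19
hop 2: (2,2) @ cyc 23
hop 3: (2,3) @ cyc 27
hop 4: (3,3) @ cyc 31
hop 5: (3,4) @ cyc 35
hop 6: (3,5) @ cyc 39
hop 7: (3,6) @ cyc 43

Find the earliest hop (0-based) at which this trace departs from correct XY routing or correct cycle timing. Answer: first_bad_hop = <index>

first_bad_hop = 3

  1: Δx=+1 Δy=+0 Δt=4 [ok]
  2: Δx=+1 Δy=+0 Δt=4 [ok]
  3: Δx=+0 Δy=+1 Δt=4 [BAD: Y-move but x=2≠3]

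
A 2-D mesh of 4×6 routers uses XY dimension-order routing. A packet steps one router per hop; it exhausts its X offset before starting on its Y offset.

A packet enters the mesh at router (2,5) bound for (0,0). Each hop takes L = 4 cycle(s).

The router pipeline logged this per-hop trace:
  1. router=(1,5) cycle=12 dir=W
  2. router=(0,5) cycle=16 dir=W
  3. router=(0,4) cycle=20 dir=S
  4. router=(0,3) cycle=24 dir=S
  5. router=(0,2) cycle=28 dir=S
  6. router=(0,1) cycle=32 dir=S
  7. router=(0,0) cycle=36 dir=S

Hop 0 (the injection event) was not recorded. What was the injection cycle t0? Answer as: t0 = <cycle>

At hop 1 the cycle is 12; in general cyc_k = t0 + kL.
Subtract one hop: t0 = 12 − 4 = 8.

t0 = 8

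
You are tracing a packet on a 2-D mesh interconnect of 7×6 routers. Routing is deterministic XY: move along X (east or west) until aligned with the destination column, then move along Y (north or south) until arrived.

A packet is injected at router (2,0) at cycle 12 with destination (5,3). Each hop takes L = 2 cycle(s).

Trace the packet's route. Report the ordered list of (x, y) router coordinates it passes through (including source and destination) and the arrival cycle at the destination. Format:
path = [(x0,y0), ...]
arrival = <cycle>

t=12: at (2,0)
t=14: at (3,0) after E
t=16: at (4,0) after E
t=18: at (5,0) after E
t=20: at (5,1) after N
t=22: at (5,2) after N
t=24: at (5,3) after N

path = [(2,0), (3,0), (4,0), (5,0), (5,1), (5,2), (5,3)]
arrival = 24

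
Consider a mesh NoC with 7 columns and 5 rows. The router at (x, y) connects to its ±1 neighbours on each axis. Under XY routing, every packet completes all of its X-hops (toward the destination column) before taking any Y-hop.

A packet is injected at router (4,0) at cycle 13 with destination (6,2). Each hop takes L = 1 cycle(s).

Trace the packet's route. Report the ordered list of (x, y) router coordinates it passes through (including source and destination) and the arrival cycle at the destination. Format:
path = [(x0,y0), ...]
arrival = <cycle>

path = [(4,0), (5,0), (6,0), (6,1), (6,2)]
arrival = 17

src (4,0)  cyc=13
E→(5,0)  cyc=14
E→(6,0)  cyc=15
N→(6,1)  cyc=16
N→(6,2)  cyc=17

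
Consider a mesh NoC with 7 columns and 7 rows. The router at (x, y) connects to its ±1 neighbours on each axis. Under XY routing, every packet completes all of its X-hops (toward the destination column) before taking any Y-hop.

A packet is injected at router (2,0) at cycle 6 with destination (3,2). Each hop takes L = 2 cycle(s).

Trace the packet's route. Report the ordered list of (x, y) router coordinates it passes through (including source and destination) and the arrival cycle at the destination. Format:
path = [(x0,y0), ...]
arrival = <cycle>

path = [(2,0), (3,0), (3,1), (3,2)]
arrival = 12

t=6: at (2,0)
t=8: at (3,0) after E
t=10: at (3,1) after N
t=12: at (3,2) after N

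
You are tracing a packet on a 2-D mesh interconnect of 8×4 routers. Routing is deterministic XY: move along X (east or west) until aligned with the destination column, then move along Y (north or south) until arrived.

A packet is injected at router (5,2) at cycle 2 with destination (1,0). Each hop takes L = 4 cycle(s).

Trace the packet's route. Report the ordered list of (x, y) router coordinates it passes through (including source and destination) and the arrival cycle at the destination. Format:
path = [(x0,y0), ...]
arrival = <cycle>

path = [(5,2), (4,2), (3,2), (2,2), (1,2), (1,1), (1,0)]
arrival = 26

#0 — 5,2 | c2
#1 — 4,2 | c6 | W
#2 — 3,2 | c10 | W
#3 — 2,2 | c14 | W
#4 — 1,2 | c18 | W
#5 — 1,1 | c22 | S
#6 — 1,0 | c26 | S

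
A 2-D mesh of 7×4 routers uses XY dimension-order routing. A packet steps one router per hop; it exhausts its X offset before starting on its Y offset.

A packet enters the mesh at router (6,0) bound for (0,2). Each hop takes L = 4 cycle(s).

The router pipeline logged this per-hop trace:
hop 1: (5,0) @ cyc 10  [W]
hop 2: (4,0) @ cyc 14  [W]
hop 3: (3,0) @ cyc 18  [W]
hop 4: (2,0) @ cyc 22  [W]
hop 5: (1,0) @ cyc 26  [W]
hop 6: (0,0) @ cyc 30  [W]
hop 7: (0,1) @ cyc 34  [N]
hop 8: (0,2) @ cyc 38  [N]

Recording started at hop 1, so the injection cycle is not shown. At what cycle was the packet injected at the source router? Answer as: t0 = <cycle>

t0 = 6

The first recorded entry is hop 1 at cycle 10.
t0 = cyc[1] − L = 10 − 4 = 6.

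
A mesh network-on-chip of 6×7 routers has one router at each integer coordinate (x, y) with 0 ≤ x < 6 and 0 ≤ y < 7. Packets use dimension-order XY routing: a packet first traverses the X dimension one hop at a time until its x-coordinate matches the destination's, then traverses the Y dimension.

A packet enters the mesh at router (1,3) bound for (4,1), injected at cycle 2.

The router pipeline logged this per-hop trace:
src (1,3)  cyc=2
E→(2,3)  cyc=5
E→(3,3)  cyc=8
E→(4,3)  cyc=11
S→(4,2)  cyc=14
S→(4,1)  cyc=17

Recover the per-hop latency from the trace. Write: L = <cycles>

Between hops 0 and 1 the cycle counter advances 5 − 2 = 3.
Per-hop latency L = Δcyc = 3.

L = 3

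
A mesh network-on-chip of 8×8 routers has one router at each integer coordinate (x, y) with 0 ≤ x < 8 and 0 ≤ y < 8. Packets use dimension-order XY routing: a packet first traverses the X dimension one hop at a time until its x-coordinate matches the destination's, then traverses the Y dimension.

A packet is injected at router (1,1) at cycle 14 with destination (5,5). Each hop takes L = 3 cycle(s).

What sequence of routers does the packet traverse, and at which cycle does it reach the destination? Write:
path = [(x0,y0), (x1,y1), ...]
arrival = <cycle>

path = [(1,1), (2,1), (3,1), (4,1), (5,1), (5,2), (5,3), (5,4), (5,5)]
arrival = 38

hop 0: (1,1) @ cyc 14
hop 1: (2,1) @ cyc 17  [E]
hop 2: (3,1) @ cyc 20  [E]
hop 3: (4,1) @ cyc 23  [E]
hop 4: (5,1) @ cyc 26  [E]
hop 5: (5,2) @ cyc 29  [N]
hop 6: (5,3) @ cyc 32  [N]
hop 7: (5,4) @ cyc 35  [N]
hop 8: (5,5) @ cyc 38  [N]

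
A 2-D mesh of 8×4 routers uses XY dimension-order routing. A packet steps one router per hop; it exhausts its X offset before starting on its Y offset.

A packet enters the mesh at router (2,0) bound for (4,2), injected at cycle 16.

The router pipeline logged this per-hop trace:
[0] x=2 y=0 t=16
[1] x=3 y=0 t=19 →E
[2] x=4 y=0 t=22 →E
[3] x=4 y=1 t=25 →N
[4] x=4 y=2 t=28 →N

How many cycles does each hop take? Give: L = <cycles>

cyc[1] − cyc[0] = 19 − 16 = 3.
Per-hop latency L = Δcyc = 3.

L = 3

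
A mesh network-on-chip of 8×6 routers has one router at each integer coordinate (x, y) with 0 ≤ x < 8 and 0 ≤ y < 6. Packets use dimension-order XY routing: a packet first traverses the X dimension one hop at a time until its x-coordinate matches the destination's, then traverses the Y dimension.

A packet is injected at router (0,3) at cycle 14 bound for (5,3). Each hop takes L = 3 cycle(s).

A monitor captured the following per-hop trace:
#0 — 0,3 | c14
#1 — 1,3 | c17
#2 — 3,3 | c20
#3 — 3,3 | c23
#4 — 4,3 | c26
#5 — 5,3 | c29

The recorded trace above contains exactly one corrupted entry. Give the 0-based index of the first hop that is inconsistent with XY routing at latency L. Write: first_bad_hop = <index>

first_bad_hop = 2

[1] (+1,+0) / 3c ⇒ ok
[2] (+2,+0) / 3c ⇒ BAD: non-unit step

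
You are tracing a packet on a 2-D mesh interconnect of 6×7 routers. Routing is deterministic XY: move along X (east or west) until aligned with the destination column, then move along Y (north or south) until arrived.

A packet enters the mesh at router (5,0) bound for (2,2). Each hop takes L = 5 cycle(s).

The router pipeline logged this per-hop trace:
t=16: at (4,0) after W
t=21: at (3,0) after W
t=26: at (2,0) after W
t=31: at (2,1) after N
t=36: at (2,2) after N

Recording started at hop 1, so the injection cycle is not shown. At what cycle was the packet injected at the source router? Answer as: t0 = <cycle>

The first recorded entry is hop 1 at cycle 16.
So t0 = 16 − 1·5 = 11.

t0 = 11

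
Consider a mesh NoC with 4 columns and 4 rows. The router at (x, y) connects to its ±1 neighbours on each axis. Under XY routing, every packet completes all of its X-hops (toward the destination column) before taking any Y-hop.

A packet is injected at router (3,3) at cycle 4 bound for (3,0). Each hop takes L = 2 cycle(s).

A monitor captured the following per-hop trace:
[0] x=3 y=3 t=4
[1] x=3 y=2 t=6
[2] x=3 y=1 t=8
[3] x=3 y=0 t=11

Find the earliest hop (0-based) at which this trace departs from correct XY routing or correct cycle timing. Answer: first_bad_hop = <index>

check 1→ d=(0,-1) cyc+2: ok
check 2→ d=(0,-1) cyc+2: ok
check 3→ d=(0,-1) cyc+3: BAD: Δcyc=3≠L

first_bad_hop = 3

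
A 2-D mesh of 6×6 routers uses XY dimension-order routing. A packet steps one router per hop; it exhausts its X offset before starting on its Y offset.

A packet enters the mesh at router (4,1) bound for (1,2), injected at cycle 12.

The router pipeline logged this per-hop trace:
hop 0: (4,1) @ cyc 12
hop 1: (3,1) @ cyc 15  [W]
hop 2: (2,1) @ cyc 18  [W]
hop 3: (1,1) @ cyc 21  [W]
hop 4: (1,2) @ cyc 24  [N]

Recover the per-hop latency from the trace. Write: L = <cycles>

L = 3

From hop 0 (12) to hop 1 (15): +3 cycles.
That increment is L by definition: L = 3.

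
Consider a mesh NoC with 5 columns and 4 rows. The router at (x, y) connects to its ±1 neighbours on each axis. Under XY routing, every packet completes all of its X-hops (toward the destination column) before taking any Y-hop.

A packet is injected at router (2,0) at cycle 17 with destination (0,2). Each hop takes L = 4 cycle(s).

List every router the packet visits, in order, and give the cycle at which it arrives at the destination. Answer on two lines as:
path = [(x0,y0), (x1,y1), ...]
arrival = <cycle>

path = [(2,0), (1,0), (0,0), (0,1), (0,2)]
arrival = 33

hop 0: (2,0) @ cyc 17
hop 1: (1,0) @ cyc 21  [W]
hop 2: (0,0) @ cyc 25  [W]
hop 3: (0,1) @ cyc 29  [N]
hop 4: (0,2) @ cyc 33  [N]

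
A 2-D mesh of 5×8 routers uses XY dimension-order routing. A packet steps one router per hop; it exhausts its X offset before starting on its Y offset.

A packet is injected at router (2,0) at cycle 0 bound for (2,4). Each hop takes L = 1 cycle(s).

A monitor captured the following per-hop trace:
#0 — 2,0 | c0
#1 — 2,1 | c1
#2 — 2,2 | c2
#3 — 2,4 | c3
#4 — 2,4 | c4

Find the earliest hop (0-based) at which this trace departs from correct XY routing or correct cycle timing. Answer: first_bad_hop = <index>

first_bad_hop = 3

  1: Δx=+0 Δy=+1 Δt=1 [ok]
  2: Δx=+0 Δy=+1 Δt=1 [ok]
  3: Δx=+0 Δy=+2 Δt=1 [BAD: non-unit step]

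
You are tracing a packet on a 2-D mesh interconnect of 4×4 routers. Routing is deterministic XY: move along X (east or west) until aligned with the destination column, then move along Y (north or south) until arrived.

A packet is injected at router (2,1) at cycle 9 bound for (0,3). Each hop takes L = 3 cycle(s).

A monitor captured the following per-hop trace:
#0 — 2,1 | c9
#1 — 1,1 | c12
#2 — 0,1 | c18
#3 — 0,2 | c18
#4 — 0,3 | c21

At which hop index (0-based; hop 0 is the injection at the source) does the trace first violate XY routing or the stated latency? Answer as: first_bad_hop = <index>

first_bad_hop = 2

[1] (-1,+0) / 3c ⇒ ok
[2] (-1,+0) / 6c ⇒ BAD: Δcyc=6≠L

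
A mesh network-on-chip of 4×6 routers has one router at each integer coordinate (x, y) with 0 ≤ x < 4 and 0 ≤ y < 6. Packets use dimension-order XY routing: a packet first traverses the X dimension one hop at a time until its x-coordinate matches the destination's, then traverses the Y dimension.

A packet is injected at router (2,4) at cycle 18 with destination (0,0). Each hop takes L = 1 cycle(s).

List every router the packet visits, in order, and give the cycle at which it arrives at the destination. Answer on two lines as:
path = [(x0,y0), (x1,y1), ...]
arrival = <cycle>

t=18: at (2,4)
t=19: at (1,4) after W
t=20: at (0,4) after W
t=21: at (0,3) after S
t=22: at (0,2) after S
t=23: at (0,1) after S
t=24: at (0,0) after S

path = [(2,4), (1,4), (0,4), (0,3), (0,2), (0,1), (0,0)]
arrival = 24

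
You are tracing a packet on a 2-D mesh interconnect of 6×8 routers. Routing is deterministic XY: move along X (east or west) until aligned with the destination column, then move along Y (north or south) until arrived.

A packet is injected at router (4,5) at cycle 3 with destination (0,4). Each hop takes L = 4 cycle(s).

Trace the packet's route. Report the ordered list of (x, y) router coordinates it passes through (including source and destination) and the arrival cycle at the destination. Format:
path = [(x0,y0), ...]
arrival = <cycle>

path = [(4,5), (3,5), (2,5), (1,5), (0,5), (0,4)]
arrival = 23

[0] x=4 y=5 t=3
[1] x=3 y=5 t=7 →W
[2] x=2 y=5 t=11 →W
[3] x=1 y=5 t=15 →W
[4] x=0 y=5 t=19 →W
[5] x=0 y=4 t=23 →S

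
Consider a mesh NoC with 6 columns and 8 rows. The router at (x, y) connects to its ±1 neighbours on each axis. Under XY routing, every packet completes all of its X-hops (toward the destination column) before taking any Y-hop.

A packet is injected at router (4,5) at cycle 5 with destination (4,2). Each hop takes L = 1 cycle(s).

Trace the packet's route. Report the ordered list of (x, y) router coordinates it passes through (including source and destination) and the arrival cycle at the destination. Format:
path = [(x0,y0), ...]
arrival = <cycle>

path = [(4,5), (4,4), (4,3), (4,2)]
arrival = 8

hop 0: (4,5) @ cyc 5
hop 1: (4,4) @ cyc 6  [S]
hop 2: (4,3) @ cyc 7  [S]
hop 3: (4,2) @ cyc 8  [S]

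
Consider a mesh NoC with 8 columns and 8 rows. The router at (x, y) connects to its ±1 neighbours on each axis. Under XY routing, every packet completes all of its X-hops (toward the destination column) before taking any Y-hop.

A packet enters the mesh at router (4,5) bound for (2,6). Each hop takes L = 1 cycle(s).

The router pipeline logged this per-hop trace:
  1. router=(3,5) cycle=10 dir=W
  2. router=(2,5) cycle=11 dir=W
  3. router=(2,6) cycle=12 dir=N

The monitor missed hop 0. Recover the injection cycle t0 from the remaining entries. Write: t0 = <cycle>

Hop 1 reached at cycle 10; hop k is at t0 + k·L.
Subtract one hop: t0 = 10 − 1 = 9.

t0 = 9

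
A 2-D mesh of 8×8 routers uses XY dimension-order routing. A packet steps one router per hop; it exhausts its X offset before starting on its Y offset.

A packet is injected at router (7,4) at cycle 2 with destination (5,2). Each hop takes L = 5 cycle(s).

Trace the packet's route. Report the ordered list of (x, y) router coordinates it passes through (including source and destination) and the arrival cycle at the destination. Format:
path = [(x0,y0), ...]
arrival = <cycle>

path = [(7,4), (6,4), (5,4), (5,3), (5,2)]
arrival = 22

  0. router=(7,4) cycle=2 (inject)
  1. router=(6,4) cycle=7 dir=W
  2. router=(5,4) cycle=12 dir=W
  3. router=(5,3) cycle=17 dir=S
  4. router=(5,2) cycle=22 dir=S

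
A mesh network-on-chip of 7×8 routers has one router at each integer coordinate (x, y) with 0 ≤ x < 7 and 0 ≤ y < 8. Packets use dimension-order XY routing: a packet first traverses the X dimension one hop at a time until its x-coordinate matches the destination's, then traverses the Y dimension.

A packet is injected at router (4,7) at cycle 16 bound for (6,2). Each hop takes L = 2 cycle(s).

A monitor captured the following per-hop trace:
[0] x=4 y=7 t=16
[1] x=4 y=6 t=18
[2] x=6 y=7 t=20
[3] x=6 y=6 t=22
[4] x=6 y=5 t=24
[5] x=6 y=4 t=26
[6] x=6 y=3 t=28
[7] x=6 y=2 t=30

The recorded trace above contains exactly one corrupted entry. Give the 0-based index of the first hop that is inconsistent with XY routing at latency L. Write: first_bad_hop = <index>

check 1→ d=(0,-1) cyc+2: BAD: Y-move but x=4≠6

first_bad_hop = 1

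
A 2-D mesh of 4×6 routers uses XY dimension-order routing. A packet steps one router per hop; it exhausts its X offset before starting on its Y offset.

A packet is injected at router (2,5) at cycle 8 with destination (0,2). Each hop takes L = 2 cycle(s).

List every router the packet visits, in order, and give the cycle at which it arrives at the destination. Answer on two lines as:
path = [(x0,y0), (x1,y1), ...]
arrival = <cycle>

[0] x=2 y=5 t=8
[1] x=1 y=5 t=10 →W
[2] x=0 y=5 t=12 →W
[3] x=0 y=4 t=14 →S
[4] x=0 y=3 t=16 →S
[5] x=0 y=2 t=18 →S

path = [(2,5), (1,5), (0,5), (0,4), (0,3), (0,2)]
arrival = 18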